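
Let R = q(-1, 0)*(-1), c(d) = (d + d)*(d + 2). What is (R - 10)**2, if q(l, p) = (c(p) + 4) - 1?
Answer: 169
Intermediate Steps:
c(d) = 2*d*(2 + d) (c(d) = (2*d)*(2 + d) = 2*d*(2 + d))
q(l, p) = 3 + 2*p*(2 + p) (q(l, p) = (2*p*(2 + p) + 4) - 1 = (4 + 2*p*(2 + p)) - 1 = 3 + 2*p*(2 + p))
R = -3 (R = (3 + 2*0*(2 + 0))*(-1) = (3 + 2*0*2)*(-1) = (3 + 0)*(-1) = 3*(-1) = -3)
(R - 10)**2 = (-3 - 10)**2 = (-13)**2 = 169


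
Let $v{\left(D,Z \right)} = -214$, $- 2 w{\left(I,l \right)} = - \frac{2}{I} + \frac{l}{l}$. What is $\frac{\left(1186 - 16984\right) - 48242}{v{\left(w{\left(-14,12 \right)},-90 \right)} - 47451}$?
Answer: $\frac{12808}{9533} \approx 1.3435$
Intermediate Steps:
$w{\left(I,l \right)} = - \frac{1}{2} + \frac{1}{I}$ ($w{\left(I,l \right)} = - \frac{- \frac{2}{I} + \frac{l}{l}}{2} = - \frac{- \frac{2}{I} + 1}{2} = - \frac{1 - \frac{2}{I}}{2} = - \frac{1}{2} + \frac{1}{I}$)
$\frac{\left(1186 - 16984\right) - 48242}{v{\left(w{\left(-14,12 \right)},-90 \right)} - 47451} = \frac{\left(1186 - 16984\right) - 48242}{-214 - 47451} = \frac{-15798 - 48242}{-47665} = \left(-64040\right) \left(- \frac{1}{47665}\right) = \frac{12808}{9533}$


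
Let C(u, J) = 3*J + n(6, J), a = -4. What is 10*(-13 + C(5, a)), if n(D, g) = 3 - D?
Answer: -280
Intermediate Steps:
C(u, J) = -3 + 3*J (C(u, J) = 3*J + (3 - 1*6) = 3*J + (3 - 6) = 3*J - 3 = -3 + 3*J)
10*(-13 + C(5, a)) = 10*(-13 + (-3 + 3*(-4))) = 10*(-13 + (-3 - 12)) = 10*(-13 - 15) = 10*(-28) = -280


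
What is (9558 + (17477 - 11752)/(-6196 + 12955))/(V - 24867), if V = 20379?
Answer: -5873477/2757672 ≈ -2.1299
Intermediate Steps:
(9558 + (17477 - 11752)/(-6196 + 12955))/(V - 24867) = (9558 + (17477 - 11752)/(-6196 + 12955))/(20379 - 24867) = (9558 + 5725/6759)/(-4488) = (9558 + 5725*(1/6759))*(-1/4488) = (9558 + 5725/6759)*(-1/4488) = (64608247/6759)*(-1/4488) = -5873477/2757672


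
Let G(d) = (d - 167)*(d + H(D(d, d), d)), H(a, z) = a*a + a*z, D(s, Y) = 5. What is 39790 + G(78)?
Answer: -4087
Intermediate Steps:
H(a, z) = a² + a*z
G(d) = (-167 + d)*(25 + 6*d) (G(d) = (d - 167)*(d + 5*(5 + d)) = (-167 + d)*(d + (25 + 5*d)) = (-167 + d)*(25 + 6*d))
39790 + G(78) = 39790 + (-4175 - 977*78 + 6*78²) = 39790 + (-4175 - 76206 + 6*6084) = 39790 + (-4175 - 76206 + 36504) = 39790 - 43877 = -4087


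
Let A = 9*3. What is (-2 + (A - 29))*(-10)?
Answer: 40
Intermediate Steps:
A = 27
(-2 + (A - 29))*(-10) = (-2 + (27 - 29))*(-10) = (-2 - 2)*(-10) = -4*(-10) = 40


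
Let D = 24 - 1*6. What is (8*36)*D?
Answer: 5184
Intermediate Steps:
D = 18 (D = 24 - 6 = 18)
(8*36)*D = (8*36)*18 = 288*18 = 5184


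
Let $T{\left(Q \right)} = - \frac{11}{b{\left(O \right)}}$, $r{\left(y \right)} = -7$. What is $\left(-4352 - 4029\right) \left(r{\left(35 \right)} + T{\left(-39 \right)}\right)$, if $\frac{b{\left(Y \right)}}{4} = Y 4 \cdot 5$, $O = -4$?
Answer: $\frac{18681249}{320} \approx 58379.0$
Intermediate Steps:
$b{\left(Y \right)} = 80 Y$ ($b{\left(Y \right)} = 4 Y 4 \cdot 5 = 4 \cdot 4 Y 5 = 4 \cdot 20 Y = 80 Y$)
$T{\left(Q \right)} = \frac{11}{320}$ ($T{\left(Q \right)} = - \frac{11}{80 \left(-4\right)} = - \frac{11}{-320} = \left(-11\right) \left(- \frac{1}{320}\right) = \frac{11}{320}$)
$\left(-4352 - 4029\right) \left(r{\left(35 \right)} + T{\left(-39 \right)}\right) = \left(-4352 - 4029\right) \left(-7 + \frac{11}{320}\right) = \left(-8381\right) \left(- \frac{2229}{320}\right) = \frac{18681249}{320}$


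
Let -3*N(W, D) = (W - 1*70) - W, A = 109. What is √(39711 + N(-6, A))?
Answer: √357609/3 ≈ 199.33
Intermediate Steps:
N(W, D) = 70/3 (N(W, D) = -((W - 1*70) - W)/3 = -((W - 70) - W)/3 = -((-70 + W) - W)/3 = -⅓*(-70) = 70/3)
√(39711 + N(-6, A)) = √(39711 + 70/3) = √(119203/3) = √357609/3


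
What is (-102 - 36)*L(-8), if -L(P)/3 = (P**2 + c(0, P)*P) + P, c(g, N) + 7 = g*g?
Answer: 46368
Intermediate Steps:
c(g, N) = -7 + g**2 (c(g, N) = -7 + g*g = -7 + g**2)
L(P) = -3*P**2 + 18*P (L(P) = -3*((P**2 + (-7 + 0**2)*P) + P) = -3*((P**2 + (-7 + 0)*P) + P) = -3*((P**2 - 7*P) + P) = -3*(P**2 - 6*P) = -3*P**2 + 18*P)
(-102 - 36)*L(-8) = (-102 - 36)*(3*(-8)*(6 - 1*(-8))) = -414*(-8)*(6 + 8) = -414*(-8)*14 = -138*(-336) = 46368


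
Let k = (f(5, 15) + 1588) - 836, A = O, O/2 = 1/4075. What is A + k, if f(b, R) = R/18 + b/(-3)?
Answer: 18366037/24450 ≈ 751.17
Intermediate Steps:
f(b, R) = -b/3 + R/18 (f(b, R) = R*(1/18) + b*(-⅓) = R/18 - b/3 = -b/3 + R/18)
O = 2/4075 ≈ 0.00049080
A = 2/4075 ≈ 0.00049080
k = 4507/6 (k = ((-⅓*5 + (1/18)*15) + 1588) - 836 = ((-5/3 + ⅚) + 1588) - 836 = (-⅚ + 1588) - 836 = 9523/6 - 836 = 4507/6 ≈ 751.17)
A + k = 2/4075 + 4507/6 = 18366037/24450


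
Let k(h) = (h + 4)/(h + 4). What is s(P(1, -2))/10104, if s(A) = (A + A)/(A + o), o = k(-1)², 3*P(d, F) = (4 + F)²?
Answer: 1/8841 ≈ 0.00011311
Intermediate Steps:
P(d, F) = (4 + F)²/3
k(h) = 1 (k(h) = (4 + h)/(4 + h) = 1)
o = 1 (o = 1² = 1)
s(A) = 2*A/(1 + A) (s(A) = (A + A)/(A + 1) = (2*A)/(1 + A) = 2*A/(1 + A))
s(P(1, -2))/10104 = (2*((4 - 2)²/3)/(1 + (4 - 2)²/3))/10104 = (2*((⅓)*2²)/(1 + (⅓)*2²))*(1/10104) = (2*((⅓)*4)/(1 + (⅓)*4))*(1/10104) = (2*(4/3)/(1 + 4/3))*(1/10104) = (2*(4/3)/(7/3))*(1/10104) = (2*(4/3)*(3/7))*(1/10104) = (8/7)*(1/10104) = 1/8841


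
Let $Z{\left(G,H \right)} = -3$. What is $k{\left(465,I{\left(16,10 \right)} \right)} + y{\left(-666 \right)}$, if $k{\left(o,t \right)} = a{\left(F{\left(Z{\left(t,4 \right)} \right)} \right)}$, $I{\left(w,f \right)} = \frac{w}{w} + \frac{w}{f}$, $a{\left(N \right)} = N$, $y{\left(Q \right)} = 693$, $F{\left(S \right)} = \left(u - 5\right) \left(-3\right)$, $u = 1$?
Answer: $705$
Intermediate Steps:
$F{\left(S \right)} = 12$ ($F{\left(S \right)} = \left(1 - 5\right) \left(-3\right) = \left(-4\right) \left(-3\right) = 12$)
$I{\left(w,f \right)} = 1 + \frac{w}{f}$
$k{\left(o,t \right)} = 12$
$k{\left(465,I{\left(16,10 \right)} \right)} + y{\left(-666 \right)} = 12 + 693 = 705$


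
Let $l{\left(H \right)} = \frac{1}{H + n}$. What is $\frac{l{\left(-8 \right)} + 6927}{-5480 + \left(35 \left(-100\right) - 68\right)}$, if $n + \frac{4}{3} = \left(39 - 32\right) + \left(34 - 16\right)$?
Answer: $- \frac{2087}{2726} \approx -0.76559$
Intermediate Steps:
$n = \frac{71}{3}$ ($n = - \frac{4}{3} + \left(\left(39 - 32\right) + \left(34 - 16\right)\right) = - \frac{4}{3} + \left(7 + \left(34 - 16\right)\right) = - \frac{4}{3} + \left(7 + 18\right) = - \frac{4}{3} + 25 = \frac{71}{3} \approx 23.667$)
$l{\left(H \right)} = \frac{1}{\frac{71}{3} + H}$ ($l{\left(H \right)} = \frac{1}{H + \frac{71}{3}} = \frac{1}{\frac{71}{3} + H}$)
$\frac{l{\left(-8 \right)} + 6927}{-5480 + \left(35 \left(-100\right) - 68\right)} = \frac{\frac{3}{71 + 3 \left(-8\right)} + 6927}{-5480 + \left(35 \left(-100\right) - 68\right)} = \frac{\frac{3}{71 - 24} + 6927}{-5480 - 3568} = \frac{\frac{3}{47} + 6927}{-5480 - 3568} = \frac{3 \cdot \frac{1}{47} + 6927}{-9048} = \left(\frac{3}{47} + 6927\right) \left(- \frac{1}{9048}\right) = \frac{325572}{47} \left(- \frac{1}{9048}\right) = - \frac{2087}{2726}$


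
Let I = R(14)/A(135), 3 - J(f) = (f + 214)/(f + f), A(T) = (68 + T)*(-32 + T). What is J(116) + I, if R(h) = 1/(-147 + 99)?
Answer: 1583315/1003632 ≈ 1.5776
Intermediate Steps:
A(T) = (-32 + T)*(68 + T)
R(h) = -1/48 (R(h) = 1/(-48) = -1/48)
J(f) = 3 - (214 + f)/(2*f) (J(f) = 3 - (f + 214)/(f + f) = 3 - (214 + f)/(2*f))
I = -1/1003632 (I = -1/(48*(-2176 + 135² + 36*135)) = -1/(48*(-2176 + 18225 + 4860)) = -1/48/20909 = -1/48*1/20909 = -1/1003632 ≈ -9.9638e-7)
J(116) + I = (5/2 - 107/116) - 1/1003632 = 183/116 - 1/1003632 = 1583315/1003632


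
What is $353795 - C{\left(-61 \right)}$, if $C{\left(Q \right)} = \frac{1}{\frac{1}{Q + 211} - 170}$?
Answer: $\frac{9021418855}{25499} \approx 3.538 \cdot 10^{5}$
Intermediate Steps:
$C{\left(Q \right)} = \frac{1}{-170 + \frac{1}{211 + Q}}$ ($C{\left(Q \right)} = \frac{1}{\frac{1}{211 + Q} - 170} = \frac{1}{-170 + \frac{1}{211 + Q}}$)
$353795 - C{\left(-61 \right)} = 353795 - \frac{-211 - -61}{35869 + 170 \left(-61\right)} = 353795 - \frac{-211 + 61}{35869 - 10370} = 353795 - \frac{1}{25499} \left(-150\right) = 353795 - - \frac{150}{25499} = 353795 + \frac{150}{25499} = \frac{9021418855}{25499}$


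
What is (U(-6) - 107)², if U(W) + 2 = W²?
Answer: 5329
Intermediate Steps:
U(W) = -2 + W²
(U(-6) - 107)² = ((-2 + (-6)²) - 107)² = ((-2 + 36) - 107)² = (34 - 107)² = (-73)² = 5329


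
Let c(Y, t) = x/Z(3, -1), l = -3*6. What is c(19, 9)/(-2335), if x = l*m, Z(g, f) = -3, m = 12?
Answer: -72/2335 ≈ -0.030835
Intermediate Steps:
l = -18
x = -216 (x = -18*12 = -216)
c(Y, t) = 72 (c(Y, t) = -216/(-3) = -216*(-⅓) = 72)
c(19, 9)/(-2335) = 72/(-2335) = 72*(-1/2335) = -72/2335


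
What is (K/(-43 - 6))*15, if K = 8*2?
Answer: -240/49 ≈ -4.8980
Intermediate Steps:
K = 16
(K/(-43 - 6))*15 = (16/(-43 - 6))*15 = (16/(-49))*15 = (16*(-1/49))*15 = -16/49*15 = -240/49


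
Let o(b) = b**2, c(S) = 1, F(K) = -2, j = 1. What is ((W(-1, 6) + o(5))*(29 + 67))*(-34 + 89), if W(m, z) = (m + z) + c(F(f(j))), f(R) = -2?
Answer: 163680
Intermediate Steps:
W(m, z) = 1 + m + z (W(m, z) = (m + z) + 1 = 1 + m + z)
((W(-1, 6) + o(5))*(29 + 67))*(-34 + 89) = (((1 - 1 + 6) + 5**2)*(29 + 67))*(-34 + 89) = ((6 + 25)*96)*55 = (31*96)*55 = 2976*55 = 163680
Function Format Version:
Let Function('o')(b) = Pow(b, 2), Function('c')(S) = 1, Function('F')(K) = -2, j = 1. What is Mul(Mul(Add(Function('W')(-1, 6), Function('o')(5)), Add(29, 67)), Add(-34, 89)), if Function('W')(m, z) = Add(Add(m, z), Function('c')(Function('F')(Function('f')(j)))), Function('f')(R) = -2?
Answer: 163680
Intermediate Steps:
Function('W')(m, z) = Add(1, m, z) (Function('W')(m, z) = Add(Add(m, z), 1) = Add(1, m, z))
Mul(Mul(Add(Function('W')(-1, 6), Function('o')(5)), Add(29, 67)), Add(-34, 89)) = Mul(Mul(Add(Add(1, -1, 6), Pow(5, 2)), Add(29, 67)), Add(-34, 89)) = Mul(Mul(Add(6, 25), 96), 55) = Mul(Mul(31, 96), 55) = Mul(2976, 55) = 163680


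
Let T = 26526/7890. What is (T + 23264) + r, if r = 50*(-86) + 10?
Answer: 24955231/1315 ≈ 18977.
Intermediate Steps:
T = 4421/1315 (T = 26526*(1/7890) = 4421/1315 ≈ 3.3620)
r = -4290 (r = -4300 + 10 = -4290)
(T + 23264) + r = (4421/1315 + 23264) - 4290 = 30596581/1315 - 4290 = 24955231/1315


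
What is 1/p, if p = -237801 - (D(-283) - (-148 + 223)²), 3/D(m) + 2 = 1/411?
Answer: -821/190615263 ≈ -4.3071e-6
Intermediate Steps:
D(m) = -1233/821 (D(m) = 3/(-2 + 1/411) = 3/(-821/411) = 3*(-411/821) = -1233/821)
p = -190615263/821 (p = -237801 - (-1233/821 - (-148 + 223)²) = -237801 - (-1233/821 - 1*75²) = -237801 - (-1233/821 - 1*5625) = -237801 - (-1233/821 - 5625) = -237801 - 1*(-4619358/821) = -237801 + 4619358/821 = -190615263/821 ≈ -2.3217e+5)
1/p = 1/(-190615263/821) = -821/190615263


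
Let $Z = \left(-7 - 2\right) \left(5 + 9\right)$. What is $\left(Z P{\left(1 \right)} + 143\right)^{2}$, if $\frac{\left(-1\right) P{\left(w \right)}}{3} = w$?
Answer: $271441$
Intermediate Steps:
$Z = -126$ ($Z = \left(-9\right) 14 = -126$)
$P{\left(w \right)} = - 3 w$
$\left(Z P{\left(1 \right)} + 143\right)^{2} = \left(- 126 \left(\left(-3\right) 1\right) + 143\right)^{2} = \left(\left(-126\right) \left(-3\right) + 143\right)^{2} = \left(378 + 143\right)^{2} = 521^{2} = 271441$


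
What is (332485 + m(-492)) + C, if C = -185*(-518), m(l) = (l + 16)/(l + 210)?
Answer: 60392653/141 ≈ 4.2832e+5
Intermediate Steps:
m(l) = (16 + l)/(210 + l)
C = 95830
(332485 + m(-492)) + C = (332485 + (16 - 492)/(210 - 492)) + 95830 = (332485 - 476/(-282)) + 95830 = (332485 - 1/282*(-476)) + 95830 = (332485 + 238/141) + 95830 = 46880623/141 + 95830 = 60392653/141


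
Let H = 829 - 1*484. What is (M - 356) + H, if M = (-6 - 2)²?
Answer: 53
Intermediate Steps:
H = 345 (H = 829 - 484 = 345)
M = 64 (M = (-8)² = 64)
(M - 356) + H = (64 - 356) + 345 = -292 + 345 = 53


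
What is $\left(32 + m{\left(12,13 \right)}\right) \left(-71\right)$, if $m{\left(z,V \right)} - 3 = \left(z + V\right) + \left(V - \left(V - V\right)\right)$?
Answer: $-5183$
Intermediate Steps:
$m{\left(z,V \right)} = 3 + z + 2 V$ ($m{\left(z,V \right)} = 3 + \left(\left(z + V\right) + \left(V - \left(V - V\right)\right)\right) = 3 + \left(\left(V + z\right) + \left(V - 0\right)\right) = 3 + \left(\left(V + z\right) + \left(V + 0\right)\right) = 3 + \left(\left(V + z\right) + V\right) = 3 + \left(z + 2 V\right) = 3 + z + 2 V$)
$\left(32 + m{\left(12,13 \right)}\right) \left(-71\right) = \left(32 + \left(3 + 12 + 2 \cdot 13\right)\right) \left(-71\right) = \left(32 + \left(3 + 12 + 26\right)\right) \left(-71\right) = \left(32 + 41\right) \left(-71\right) = 73 \left(-71\right) = -5183$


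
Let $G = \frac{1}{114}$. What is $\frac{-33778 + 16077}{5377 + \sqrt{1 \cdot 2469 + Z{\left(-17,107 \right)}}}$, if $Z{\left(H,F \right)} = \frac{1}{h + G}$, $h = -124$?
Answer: $- \frac{43398224045}{13181872394} + \frac{1713 \sqrt{54811134015}}{13181872394} \approx -3.2618$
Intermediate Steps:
$G = \frac{1}{114} \approx 0.0087719$
$Z{\left(H,F \right)} = - \frac{114}{14135}$ ($Z{\left(H,F \right)} = \frac{1}{-124 + \frac{1}{114}} = \frac{1}{- \frac{14135}{114}} = - \frac{114}{14135}$)
$\frac{-33778 + 16077}{5377 + \sqrt{1 \cdot 2469 + Z{\left(-17,107 \right)}}} = \frac{-33778 + 16077}{5377 + \sqrt{1 \cdot 2469 - \frac{114}{14135}}} = - \frac{17701}{5377 + \sqrt{2469 - \frac{114}{14135}}} = - \frac{17701}{5377 + \sqrt{\frac{34899201}{14135}}} = - \frac{17701}{5377 + \frac{3 \sqrt{54811134015}}{14135}}$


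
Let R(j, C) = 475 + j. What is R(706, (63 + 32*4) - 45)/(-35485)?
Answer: -1181/35485 ≈ -0.033282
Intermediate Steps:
R(706, (63 + 32*4) - 45)/(-35485) = (475 + 706)/(-35485) = 1181*(-1/35485) = -1181/35485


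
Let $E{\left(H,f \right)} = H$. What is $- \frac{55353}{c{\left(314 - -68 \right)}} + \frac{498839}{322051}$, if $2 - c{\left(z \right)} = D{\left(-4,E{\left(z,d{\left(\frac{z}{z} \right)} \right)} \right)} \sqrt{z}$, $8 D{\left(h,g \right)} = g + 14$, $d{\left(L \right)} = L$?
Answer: $\frac{1005124083749}{602873997133} + \frac{5479947 \sqrt{382}}{1871983} \approx 58.882$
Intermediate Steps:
$D{\left(h,g \right)} = \frac{7}{4} + \frac{g}{8}$ ($D{\left(h,g \right)} = \frac{g + 14}{8} = \frac{14 + g}{8} = \frac{7}{4} + \frac{g}{8}$)
$c{\left(z \right)} = 2 - \sqrt{z} \left(\frac{7}{4} + \frac{z}{8}\right)$ ($c{\left(z \right)} = 2 - \left(\frac{7}{4} + \frac{z}{8}\right) \sqrt{z} = 2 - \sqrt{z} \left(\frac{7}{4} + \frac{z}{8}\right)$)
$- \frac{55353}{c{\left(314 - -68 \right)}} + \frac{498839}{322051} = - \frac{55353}{2 - \frac{\sqrt{314 - -68} \left(14 + \left(314 - -68\right)\right)}{8}} + \frac{498839}{322051} = - \frac{55353}{2 - \frac{\sqrt{314 + 68} \left(14 + \left(314 + 68\right)\right)}{8}} + 498839 \cdot \frac{1}{322051} = - \frac{55353}{2 - \frac{\sqrt{382} \left(14 + 382\right)}{8}} + \frac{498839}{322051} = - \frac{55353}{2 - \frac{1}{8} \sqrt{382} \cdot 396} + \frac{498839}{322051} = - \frac{55353}{2 - \frac{99 \sqrt{382}}{2}} + \frac{498839}{322051} = \frac{498839}{322051} - \frac{55353}{2 - \frac{99 \sqrt{382}}{2}}$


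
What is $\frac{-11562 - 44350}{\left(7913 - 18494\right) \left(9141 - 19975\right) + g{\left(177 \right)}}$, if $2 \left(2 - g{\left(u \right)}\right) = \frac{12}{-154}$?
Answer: $- \frac{4305224}{8826860815} \approx -0.00048774$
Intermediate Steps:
$g{\left(u \right)} = \frac{157}{77}$ ($g{\left(u \right)} = 2 - \frac{12 \frac{1}{-154}}{2} = 2 - \frac{12 \left(- \frac{1}{154}\right)}{2} = 2 - - \frac{3}{77} = 2 + \frac{3}{77} = \frac{157}{77}$)
$\frac{-11562 - 44350}{\left(7913 - 18494\right) \left(9141 - 19975\right) + g{\left(177 \right)}} = \frac{-11562 - 44350}{\left(7913 - 18494\right) \left(9141 - 19975\right) + \frac{157}{77}} = - \frac{55912}{\left(-10581\right) \left(-10834\right) + \frac{157}{77}} = - \frac{55912}{114634554 + \frac{157}{77}} = - \frac{55912}{\frac{8826860815}{77}} = \left(-55912\right) \frac{77}{8826860815} = - \frac{4305224}{8826860815}$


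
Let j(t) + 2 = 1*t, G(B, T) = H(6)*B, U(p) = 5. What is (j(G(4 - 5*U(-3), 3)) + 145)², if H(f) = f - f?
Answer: 20449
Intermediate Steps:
H(f) = 0
G(B, T) = 0 (G(B, T) = 0*B = 0)
j(t) = -2 + t (j(t) = -2 + 1*t = -2 + t)
(j(G(4 - 5*U(-3), 3)) + 145)² = ((-2 + 0) + 145)² = (-2 + 145)² = 143² = 20449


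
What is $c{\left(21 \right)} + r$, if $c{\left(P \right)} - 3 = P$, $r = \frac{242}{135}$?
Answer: $\frac{3482}{135} \approx 25.793$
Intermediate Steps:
$r = \frac{242}{135}$ ($r = 242 \cdot \frac{1}{135} = \frac{242}{135} \approx 1.7926$)
$c{\left(P \right)} = 3 + P$
$c{\left(21 \right)} + r = \left(3 + 21\right) + \frac{242}{135} = 24 + \frac{242}{135} = \frac{3482}{135}$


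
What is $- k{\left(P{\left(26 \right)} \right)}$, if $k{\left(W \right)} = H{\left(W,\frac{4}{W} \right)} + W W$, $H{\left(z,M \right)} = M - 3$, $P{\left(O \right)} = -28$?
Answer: $- \frac{5466}{7} \approx -780.86$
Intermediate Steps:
$H{\left(z,M \right)} = -3 + M$ ($H{\left(z,M \right)} = M - 3 = -3 + M$)
$k{\left(W \right)} = -3 + W^{2} + \frac{4}{W}$ ($k{\left(W \right)} = \left(-3 + \frac{4}{W}\right) + W W = \left(-3 + \frac{4}{W}\right) + W^{2} = -3 + W^{2} + \frac{4}{W}$)
$- k{\left(P{\left(26 \right)} \right)} = - (-3 + \left(-28\right)^{2} + \frac{4}{-28}) = - (-3 + 784 + 4 \left(- \frac{1}{28}\right)) = - (-3 + 784 - \frac{1}{7}) = \left(-1\right) \frac{5466}{7} = - \frac{5466}{7}$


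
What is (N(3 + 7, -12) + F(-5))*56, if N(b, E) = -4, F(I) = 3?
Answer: -56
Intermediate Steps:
(N(3 + 7, -12) + F(-5))*56 = (-4 + 3)*56 = -1*56 = -56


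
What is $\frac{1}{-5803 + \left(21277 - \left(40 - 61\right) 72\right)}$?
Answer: $\frac{1}{16986} \approx 5.8872 \cdot 10^{-5}$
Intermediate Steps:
$\frac{1}{-5803 + \left(21277 - \left(40 - 61\right) 72\right)} = \frac{1}{-5803 + \left(21277 - \left(-21\right) 72\right)} = \frac{1}{-5803 + \left(21277 - -1512\right)} = \frac{1}{-5803 + \left(21277 + 1512\right)} = \frac{1}{-5803 + 22789} = \frac{1}{16986}$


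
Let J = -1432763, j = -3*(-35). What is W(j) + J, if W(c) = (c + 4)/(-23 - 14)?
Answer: -53012340/37 ≈ -1.4328e+6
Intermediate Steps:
j = 105
W(c) = -4/37 - c/37 (W(c) = (4 + c)/(-37) = -(4 + c)/37 = -4/37 - c/37)
W(j) + J = (-4/37 - 1/37*105) - 1432763 = (-4/37 - 105/37) - 1432763 = -109/37 - 1432763 = -53012340/37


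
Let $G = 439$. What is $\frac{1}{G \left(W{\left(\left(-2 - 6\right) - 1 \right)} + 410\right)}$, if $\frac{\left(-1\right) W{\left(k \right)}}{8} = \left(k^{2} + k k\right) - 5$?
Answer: $- \frac{1}{371394} \approx -2.6926 \cdot 10^{-6}$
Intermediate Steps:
$W{\left(k \right)} = 40 - 16 k^{2}$ ($W{\left(k \right)} = - 8 \left(\left(k^{2} + k k\right) - 5\right) = - 8 \left(\left(k^{2} + k^{2}\right) - 5\right) = - 8 \left(2 k^{2} - 5\right) = - 8 \left(-5 + 2 k^{2}\right) = 40 - 16 k^{2}$)
$\frac{1}{G \left(W{\left(\left(-2 - 6\right) - 1 \right)} + 410\right)} = \frac{1}{439 \left(\left(40 - 16 \left(\left(-2 - 6\right) - 1\right)^{2}\right) + 410\right)} = \frac{1}{439 \left(\left(40 - 16 \left(-8 - 1\right)^{2}\right) + 410\right)} = \frac{1}{439 \left(\left(40 - 16 \left(-9\right)^{2}\right) + 410\right)} = \frac{1}{439 \left(\left(40 - 1296\right) + 410\right)} = \frac{1}{439 \left(-1256 + 410\right)} = \frac{1}{439 \left(-846\right)} = \frac{1}{-371394} = - \frac{1}{371394}$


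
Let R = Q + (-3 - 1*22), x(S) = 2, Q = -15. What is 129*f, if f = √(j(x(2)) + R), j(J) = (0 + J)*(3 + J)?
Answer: 129*I*√30 ≈ 706.56*I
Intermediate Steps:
j(J) = J*(3 + J)
R = -40 (R = -15 + (-3 - 1*22) = -15 + (-3 - 22) = -15 - 25 = -40)
f = I*√30 (f = √(2*(3 + 2) - 40) = √(2*5 - 40) = √(10 - 40) = √(-30) = I*√30 ≈ 5.4772*I)
129*f = 129*(I*√30) = 129*I*√30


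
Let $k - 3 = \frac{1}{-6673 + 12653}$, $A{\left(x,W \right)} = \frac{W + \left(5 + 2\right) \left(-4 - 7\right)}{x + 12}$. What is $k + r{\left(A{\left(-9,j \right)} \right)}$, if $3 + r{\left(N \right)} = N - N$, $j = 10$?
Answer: $\frac{1}{5980} \approx 0.00016722$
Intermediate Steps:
$A{\left(x,W \right)} = \frac{-77 + W}{12 + x}$ ($A{\left(x,W \right)} = \frac{W + 7 \left(-11\right)}{12 + x} = \frac{W - 77}{12 + x} = \frac{-77 + W}{12 + x}$)
$r{\left(N \right)} = -3$ ($r{\left(N \right)} = -3 + \left(N - N\right) = -3 + 0 = -3$)
$k = \frac{17941}{5980}$ ($k = 3 + \frac{1}{-6673 + 12653} = 3 + \frac{1}{5980} = \frac{17941}{5980} \approx 3.0002$)
$k + r{\left(A{\left(-9,j \right)} \right)} = \frac{17941}{5980} - 3 = \frac{1}{5980}$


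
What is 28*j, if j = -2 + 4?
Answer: 56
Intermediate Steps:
j = 2
28*j = 28*2 = 56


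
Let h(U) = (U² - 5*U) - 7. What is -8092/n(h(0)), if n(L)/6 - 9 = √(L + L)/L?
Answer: -84966/569 - 4046*I*√14/1707 ≈ -149.33 - 8.8686*I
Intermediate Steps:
h(U) = -7 + U² - 5*U
n(L) = 54 + 6*√2/√L (n(L) = 54 + 6*(√(L + L)/L) = 54 + 6*(√(2*L)/L) = 54 + 6*((√2*√L)/L) = 54 + 6*(√2/√L) = 54 + 6*√2/√L)
-8092/n(h(0)) = -8092/(54 + 6*√2/√(-7 + 0² - 5*0)) = -8092/(54 + 6*√2/√(-7 + 0 + 0)) = -8092/(54 + 6*√2/√(-7)) = -8092/(54 + 6*√2*(-I*√7/7)) = -8092/(54 - 6*I*√14/7)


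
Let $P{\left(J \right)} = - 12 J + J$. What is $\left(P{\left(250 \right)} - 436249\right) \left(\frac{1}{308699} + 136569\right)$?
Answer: $- \frac{18507633169634268}{308699} \approx -5.9954 \cdot 10^{10}$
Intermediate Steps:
$P{\left(J \right)} = - 11 J$
$\left(P{\left(250 \right)} - 436249\right) \left(\frac{1}{308699} + 136569\right) = \left(\left(-11\right) 250 - 436249\right) \left(\frac{1}{308699} + 136569\right) = \left(-2750 - 436249\right) \left(\frac{1}{308699} + 136569\right) = \left(-438999\right) \frac{42158713732}{308699} = - \frac{18507633169634268}{308699}$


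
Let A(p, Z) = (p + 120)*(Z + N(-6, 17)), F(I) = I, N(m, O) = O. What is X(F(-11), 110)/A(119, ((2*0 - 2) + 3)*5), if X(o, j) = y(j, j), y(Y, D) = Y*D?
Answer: 550/239 ≈ 2.3013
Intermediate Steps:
y(Y, D) = D*Y
A(p, Z) = (17 + Z)*(120 + p) (A(p, Z) = (p + 120)*(Z + 17) = (120 + p)*(17 + Z) = (17 + Z)*(120 + p))
X(o, j) = j² (X(o, j) = j*j = j²)
X(F(-11), 110)/A(119, ((2*0 - 2) + 3)*5) = 110²/(2040 + 17*119 + 120*(((2*0 - 2) + 3)*5) + (((2*0 - 2) + 3)*5)*119) = 12100/(2040 + 2023 + 120*(((0 - 2) + 3)*5) + (((0 - 2) + 3)*5)*119) = 12100/(2040 + 2023 + 120*((-2 + 3)*5) + ((-2 + 3)*5)*119) = 12100/(2040 + 2023 + 120*(1*5) + (1*5)*119) = 12100/(2040 + 2023 + 120*5 + 5*119) = 12100/(2040 + 2023 + 600 + 595) = 12100/5258 = 12100*(1/5258) = 550/239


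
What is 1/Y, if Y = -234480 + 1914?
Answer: -1/232566 ≈ -4.2999e-6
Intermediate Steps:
Y = -232566
1/Y = 1/(-232566) = -1/232566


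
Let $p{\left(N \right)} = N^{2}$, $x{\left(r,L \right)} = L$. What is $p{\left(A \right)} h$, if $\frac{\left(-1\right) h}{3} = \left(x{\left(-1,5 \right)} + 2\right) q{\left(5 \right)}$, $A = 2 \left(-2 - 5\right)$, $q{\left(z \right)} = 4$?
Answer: $-16464$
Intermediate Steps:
$A = -14$ ($A = 2 \left(-7\right) = -14$)
$h = -84$ ($h = - 3 \left(5 + 2\right) 4 = - 3 \cdot 7 \cdot 4 = \left(-3\right) 28 = -84$)
$p{\left(A \right)} h = \left(-14\right)^{2} \left(-84\right) = 196 \left(-84\right) = -16464$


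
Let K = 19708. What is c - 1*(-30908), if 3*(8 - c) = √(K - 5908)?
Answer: 30916 - 10*√138/3 ≈ 30877.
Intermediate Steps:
c = 8 - 10*√138/3 (c = 8 - √(19708 - 5908)/3 = 8 - 10*√138/3 ≈ -31.158)
c - 1*(-30908) = (8 - 10*√138/3) - 1*(-30908) = (8 - 10*√138/3) + 30908 = 30916 - 10*√138/3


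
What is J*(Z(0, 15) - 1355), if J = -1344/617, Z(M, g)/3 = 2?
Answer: 1813056/617 ≈ 2938.5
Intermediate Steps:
Z(M, g) = 6 (Z(M, g) = 3*2 = 6)
J = -1344/617 (J = -1344*1/617 = -1344/617 ≈ -2.1783)
J*(Z(0, 15) - 1355) = -1344*(6 - 1355)/617 = -1344/617*(-1349) = 1813056/617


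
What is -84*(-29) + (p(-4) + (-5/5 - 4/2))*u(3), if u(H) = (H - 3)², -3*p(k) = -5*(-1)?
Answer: 2436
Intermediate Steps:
p(k) = -5/3 (p(k) = -(-5)*(-1)/3 = -⅓*5 = -5/3)
u(H) = (-3 + H)²
-84*(-29) + (p(-4) + (-5/5 - 4/2))*u(3) = -84*(-29) + (-5/3 + (-5/5 - 4/2))*(-3 + 3)² = 2436 + (-5/3 + (-5*⅕ - 4*½))*0² = 2436 + (-5/3 + (-1 - 2))*0 = 2436 + (-5/3 - 3)*0 = 2436 - 14/3*0 = 2436 + 0 = 2436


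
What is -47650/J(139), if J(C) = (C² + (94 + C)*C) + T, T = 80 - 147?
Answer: -47650/51641 ≈ -0.92272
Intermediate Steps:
T = -67
J(C) = -67 + C² + C*(94 + C) (J(C) = (C² + (94 + C)*C) - 67 = (C² + C*(94 + C)) - 67 = -67 + C² + C*(94 + C))
-47650/J(139) = -47650/(-67 + 2*139² + 94*139) = -47650/(-67 + 2*19321 + 13066) = -47650/(-67 + 38642 + 13066) = -47650/51641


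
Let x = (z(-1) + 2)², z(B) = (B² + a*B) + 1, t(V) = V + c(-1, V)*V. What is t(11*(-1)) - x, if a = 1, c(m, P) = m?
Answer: -9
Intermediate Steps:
t(V) = 0 (t(V) = V - V = 0)
z(B) = 1 + B + B² (z(B) = (B² + 1*B) + 1 = (B² + B) + 1 = (B + B²) + 1 = 1 + B + B²)
x = 9 (x = ((1 - 1 + (-1)²) + 2)² = ((1 - 1 + 1) + 2)² = (1 + 2)² = 3² = 9)
t(11*(-1)) - x = 0 - 1*9 = 0 - 9 = -9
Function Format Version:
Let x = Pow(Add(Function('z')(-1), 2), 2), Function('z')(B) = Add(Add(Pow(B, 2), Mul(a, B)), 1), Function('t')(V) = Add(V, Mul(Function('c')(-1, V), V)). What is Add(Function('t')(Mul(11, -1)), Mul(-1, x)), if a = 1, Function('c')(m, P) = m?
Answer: -9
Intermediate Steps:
Function('t')(V) = 0 (Function('t')(V) = Add(V, Mul(-1, V)) = 0)
Function('z')(B) = Add(1, B, Pow(B, 2)) (Function('z')(B) = Add(Add(Pow(B, 2), Mul(1, B)), 1) = Add(Add(Pow(B, 2), B), 1) = Add(Add(B, Pow(B, 2)), 1) = Add(1, B, Pow(B, 2)))
x = 9 (x = Pow(Add(Add(1, -1, Pow(-1, 2)), 2), 2) = Pow(Add(Add(1, -1, 1), 2), 2) = Pow(Add(1, 2), 2) = Pow(3, 2) = 9)
Add(Function('t')(Mul(11, -1)), Mul(-1, x)) = Add(0, Mul(-1, 9)) = Add(0, -9) = -9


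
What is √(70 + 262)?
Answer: 2*√83 ≈ 18.221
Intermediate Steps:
√(70 + 262) = √332 = 2*√83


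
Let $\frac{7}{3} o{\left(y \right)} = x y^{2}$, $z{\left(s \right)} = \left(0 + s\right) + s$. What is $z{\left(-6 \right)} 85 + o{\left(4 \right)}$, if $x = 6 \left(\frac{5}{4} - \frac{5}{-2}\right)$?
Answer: $- \frac{6060}{7} \approx -865.71$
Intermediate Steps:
$x = \frac{45}{2}$ ($x = 6 \left(5 \cdot \frac{1}{4} - - \frac{5}{2}\right) = 6 \left(\frac{5}{4} + \frac{5}{2}\right) = 6 \cdot \frac{15}{4} = \frac{45}{2} \approx 22.5$)
$z{\left(s \right)} = 2 s$ ($z{\left(s \right)} = s + s = 2 s$)
$o{\left(y \right)} = \frac{135 y^{2}}{14}$ ($o{\left(y \right)} = \frac{3 \frac{45 y^{2}}{2}}{7} = \frac{135 y^{2}}{14}$)
$z{\left(-6 \right)} 85 + o{\left(4 \right)} = 2 \left(-6\right) 85 + \frac{135 \cdot 4^{2}}{14} = \left(-12\right) 85 + \frac{135}{14} \cdot 16 = -1020 + \frac{1080}{7} = - \frac{6060}{7}$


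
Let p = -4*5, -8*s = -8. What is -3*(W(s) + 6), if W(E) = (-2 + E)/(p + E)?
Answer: -345/19 ≈ -18.158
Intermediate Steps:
s = 1 (s = -⅛*(-8) = 1)
p = -20
W(E) = (-2 + E)/(-20 + E)
-3*(W(s) + 6) = -3*((-2 + 1)/(-20 + 1) + 6) = -3*(-1/(-19) + 6) = -3*(-1/19*(-1) + 6) = -3*(1/19 + 6) = -3*115/19 = -345/19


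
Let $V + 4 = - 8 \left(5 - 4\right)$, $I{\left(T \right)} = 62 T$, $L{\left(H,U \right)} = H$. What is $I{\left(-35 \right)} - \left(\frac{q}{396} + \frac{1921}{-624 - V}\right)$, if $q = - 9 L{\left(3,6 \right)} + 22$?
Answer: $- \frac{71506}{33} \approx -2166.8$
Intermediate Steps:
$V = -12$ ($V = -4 - 8 \left(5 - 4\right) = -4 - 8 = -12$)
$q = -5$ ($q = \left(-9\right) 3 + 22 = -27 + 22 = -5$)
$I{\left(-35 \right)} - \left(\frac{q}{396} + \frac{1921}{-624 - V}\right) = 62 \left(-35\right) - \left(- \frac{5}{396} + \frac{1921}{-624 - -12}\right) = -2170 - \left(\left(-5\right) \frac{1}{396} + \frac{1921}{-624 + 12}\right) = -2170 - \left(- \frac{5}{396} + \frac{1921}{-612}\right) = -2170 - \left(- \frac{5}{396} + 1921 \left(- \frac{1}{612}\right)\right) = -2170 - \left(- \frac{5}{396} - \frac{113}{36}\right) = -2170 - - \frac{104}{33} = -2170 + \frac{104}{33} = - \frac{71506}{33}$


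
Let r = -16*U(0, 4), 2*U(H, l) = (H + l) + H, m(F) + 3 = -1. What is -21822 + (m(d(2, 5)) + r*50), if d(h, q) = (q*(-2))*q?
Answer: -23426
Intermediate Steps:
d(h, q) = -2*q**2 (d(h, q) = (-2*q)*q = -2*q**2)
m(F) = -4 (m(F) = -3 - 1 = -4)
U(H, l) = H + l/2 (U(H, l) = ((H + l) + H)/2 = (l + 2*H)/2 = H + l/2)
r = -32 (r = -16*(0 + (1/2)*4) = -16*(0 + 2) = -16*2 = -32)
-21822 + (m(d(2, 5)) + r*50) = -21822 + (-4 - 32*50) = -21822 + (-4 - 1600) = -21822 - 1604 = -23426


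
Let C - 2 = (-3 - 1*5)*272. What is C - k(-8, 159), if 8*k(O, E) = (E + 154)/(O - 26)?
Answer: -591015/272 ≈ -2172.8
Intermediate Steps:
k(O, E) = (154 + E)/(8*(-26 + O)) (k(O, E) = ((E + 154)/(O - 26))/8 = ((154 + E)/(-26 + O))/8 = (154 + E)/(8*(-26 + O)))
C = -2174 (C = 2 + (-3 - 1*5)*272 = 2 + (-3 - 5)*272 = 2 - 8*272 = 2 - 2176 = -2174)
C - k(-8, 159) = -2174 - (154 + 159)/(8*(-26 - 8)) = -2174 - 313/(8*(-34)) = -2174 - (-1)*313/(8*34) = -2174 - 1*(-313/272) = -2174 + 313/272 = -591015/272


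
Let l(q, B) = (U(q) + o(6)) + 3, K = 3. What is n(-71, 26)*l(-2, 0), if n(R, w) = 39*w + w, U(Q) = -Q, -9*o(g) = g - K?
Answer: 14560/3 ≈ 4853.3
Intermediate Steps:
o(g) = ⅓ - g/9 (o(g) = -(g - 1*3)/9 = -(g - 3)/9 = -(-3 + g)/9 = ⅓ - g/9)
n(R, w) = 40*w
l(q, B) = 8/3 - q (l(q, B) = (-q + (⅓ - ⅑*6)) + 3 = (-q + (⅓ - ⅔)) + 3 = (-q - ⅓) + 3 = (-⅓ - q) + 3 = 8/3 - q)
n(-71, 26)*l(-2, 0) = (40*26)*(8/3 - 1*(-2)) = 1040*(8/3 + 2) = 1040*(14/3) = 14560/3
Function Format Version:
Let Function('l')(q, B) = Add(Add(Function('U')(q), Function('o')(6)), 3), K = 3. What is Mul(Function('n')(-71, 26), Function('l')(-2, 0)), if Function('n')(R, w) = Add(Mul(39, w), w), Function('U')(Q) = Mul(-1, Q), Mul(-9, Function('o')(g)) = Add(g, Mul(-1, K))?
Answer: Rational(14560, 3) ≈ 4853.3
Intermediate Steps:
Function('o')(g) = Add(Rational(1, 3), Mul(Rational(-1, 9), g)) (Function('o')(g) = Mul(Rational(-1, 9), Add(g, Mul(-1, 3))) = Mul(Rational(-1, 9), Add(g, -3)) = Mul(Rational(-1, 9), Add(-3, g)) = Add(Rational(1, 3), Mul(Rational(-1, 9), g)))
Function('n')(R, w) = Mul(40, w)
Function('l')(q, B) = Add(Rational(8, 3), Mul(-1, q)) (Function('l')(q, B) = Add(Add(Mul(-1, q), Add(Rational(1, 3), Mul(Rational(-1, 9), 6))), 3) = Add(Add(Mul(-1, q), Add(Rational(1, 3), Rational(-2, 3))), 3) = Add(Add(Mul(-1, q), Rational(-1, 3)), 3) = Add(Add(Rational(-1, 3), Mul(-1, q)), 3) = Add(Rational(8, 3), Mul(-1, q)))
Mul(Function('n')(-71, 26), Function('l')(-2, 0)) = Mul(Mul(40, 26), Add(Rational(8, 3), Mul(-1, -2))) = Mul(1040, Add(Rational(8, 3), 2)) = Mul(1040, Rational(14, 3)) = Rational(14560, 3)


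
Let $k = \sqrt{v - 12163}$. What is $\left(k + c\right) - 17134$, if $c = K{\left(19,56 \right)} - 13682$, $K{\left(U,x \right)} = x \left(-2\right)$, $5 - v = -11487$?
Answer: $-30928 + i \sqrt{671} \approx -30928.0 + 25.904 i$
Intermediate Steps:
$v = 11492$ ($v = 5 - -11487 = 5 + 11487 = 11492$)
$k = i \sqrt{671}$ ($k = \sqrt{11492 - 12163} = \sqrt{-671} = i \sqrt{671} \approx 25.904 i$)
$K{\left(U,x \right)} = - 2 x$
$c = -13794$ ($c = \left(-2\right) 56 - 13682 = -112 - 13682 = -13794$)
$\left(k + c\right) - 17134 = \left(i \sqrt{671} - 13794\right) - 17134 = \left(-13794 + i \sqrt{671}\right) - 17134 = -30928 + i \sqrt{671}$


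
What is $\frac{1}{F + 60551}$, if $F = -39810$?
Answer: $\frac{1}{20741} \approx 4.8214 \cdot 10^{-5}$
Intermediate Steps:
$\frac{1}{F + 60551} = \frac{1}{-39810 + 60551} = \frac{1}{20741}$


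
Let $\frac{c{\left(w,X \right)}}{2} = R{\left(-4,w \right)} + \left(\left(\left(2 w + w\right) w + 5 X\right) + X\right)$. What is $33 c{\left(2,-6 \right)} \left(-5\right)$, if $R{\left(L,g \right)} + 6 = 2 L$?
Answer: $12540$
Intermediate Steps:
$R{\left(L,g \right)} = -6 + 2 L$
$c{\left(w,X \right)} = -28 + 6 w^{2} + 12 X$ ($c{\left(w,X \right)} = 2 \left(\left(-6 + 2 \left(-4\right)\right) + \left(\left(\left(2 w + w\right) w + 5 X\right) + X\right)\right) = 2 \left(\left(-6 - 8\right) + \left(\left(3 w w + 5 X\right) + X\right)\right) = 2 \left(-14 + \left(\left(3 w^{2} + 5 X\right) + X\right)\right) = 2 \left(-14 + \left(3 w^{2} + 6 X\right)\right) = 2 \left(-14 + 3 w^{2} + 6 X\right) = -28 + 6 w^{2} + 12 X$)
$33 c{\left(2,-6 \right)} \left(-5\right) = 33 \left(-28 + 6 \cdot 2^{2} + 12 \left(-6\right)\right) \left(-5\right) = 33 \left(-28 + 6 \cdot 4 - 72\right) \left(-5\right) = 33 \left(-28 + 24 - 72\right) \left(-5\right) = 33 \left(-76\right) \left(-5\right) = \left(-2508\right) \left(-5\right) = 12540$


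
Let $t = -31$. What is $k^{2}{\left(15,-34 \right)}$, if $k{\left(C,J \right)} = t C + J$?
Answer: $249001$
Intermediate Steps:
$k{\left(C,J \right)} = J - 31 C$ ($k{\left(C,J \right)} = - 31 C + J = J - 31 C$)
$k^{2}{\left(15,-34 \right)} = \left(-34 - 465\right)^{2} = \left(-499\right)^{2} = 249001$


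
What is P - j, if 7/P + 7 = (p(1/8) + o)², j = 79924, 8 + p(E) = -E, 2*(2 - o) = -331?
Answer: -129890646100/1625177 ≈ -79924.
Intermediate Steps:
o = 335/2 (o = 2 - ½*(-331) = 2 + 331/2 = 335/2 ≈ 167.50)
p(E) = -8 - E
P = 448/1625177 (P = 7/(-7 + ((-8 - 1/8) + 335/2)²) = 7/(-7 + ((-8 - 1*⅛) + 335/2)²) = 7/(-7 + ((-8 - ⅛) + 335/2)²) = 7/(-7 + (-65/8 + 335/2)²) = 7/(-7 + (1275/8)²) = 7/(-7 + 1625625/64) = 7/(1625177/64) = 7*(64/1625177) = 448/1625177 ≈ 0.00027566)
P - j = 448/1625177 - 1*79924 = 448/1625177 - 79924 = -129890646100/1625177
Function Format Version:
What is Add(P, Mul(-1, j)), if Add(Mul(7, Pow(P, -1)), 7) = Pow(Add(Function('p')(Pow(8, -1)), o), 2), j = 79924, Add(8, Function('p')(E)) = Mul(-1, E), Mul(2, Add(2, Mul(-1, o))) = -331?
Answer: Rational(-129890646100, 1625177) ≈ -79924.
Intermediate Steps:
o = Rational(335, 2) (o = Add(2, Mul(Rational(-1, 2), -331)) = Add(2, Rational(331, 2)) = Rational(335, 2) ≈ 167.50)
Function('p')(E) = Add(-8, Mul(-1, E))
P = Rational(448, 1625177) (P = Mul(7, Pow(Add(-7, Pow(Add(Add(-8, Mul(-1, Pow(8, -1))), Rational(335, 2)), 2)), -1)) = Mul(7, Pow(Add(-7, Pow(Add(Add(-8, Mul(-1, Rational(1, 8))), Rational(335, 2)), 2)), -1)) = Mul(7, Pow(Add(-7, Pow(Add(Add(-8, Rational(-1, 8)), Rational(335, 2)), 2)), -1)) = Mul(7, Pow(Add(-7, Pow(Add(Rational(-65, 8), Rational(335, 2)), 2)), -1)) = Mul(7, Pow(Add(-7, Pow(Rational(1275, 8), 2)), -1)) = Mul(7, Pow(Add(-7, Rational(1625625, 64)), -1)) = Mul(7, Pow(Rational(1625177, 64), -1)) = Mul(7, Rational(64, 1625177)) = Rational(448, 1625177) ≈ 0.00027566)
Add(P, Mul(-1, j)) = Add(Rational(448, 1625177), Mul(-1, 79924)) = Add(Rational(448, 1625177), -79924) = Rational(-129890646100, 1625177)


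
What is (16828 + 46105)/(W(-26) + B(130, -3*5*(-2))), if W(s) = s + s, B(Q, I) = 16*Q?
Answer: 4841/156 ≈ 31.032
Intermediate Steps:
W(s) = 2*s
(16828 + 46105)/(W(-26) + B(130, -3*5*(-2))) = (16828 + 46105)/(2*(-26) + 16*130) = 62933/(-52 + 2080) = 62933/2028 = 62933*(1/2028) = 4841/156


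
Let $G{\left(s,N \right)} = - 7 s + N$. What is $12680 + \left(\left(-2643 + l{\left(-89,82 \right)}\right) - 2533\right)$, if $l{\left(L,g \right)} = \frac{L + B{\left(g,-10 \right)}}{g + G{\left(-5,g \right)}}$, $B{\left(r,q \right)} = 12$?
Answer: $\frac{1493219}{199} \approx 7503.6$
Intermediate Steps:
$G{\left(s,N \right)} = N - 7 s$
$l{\left(L,g \right)} = \frac{12 + L}{35 + 2 g}$ ($l{\left(L,g \right)} = \frac{L + 12}{g + \left(g - -35\right)} = \frac{12 + L}{g + \left(g + 35\right)} = \frac{12 + L}{g + \left(35 + g\right)} = \frac{12 + L}{35 + 2 g}$)
$12680 + \left(\left(-2643 + l{\left(-89,82 \right)}\right) - 2533\right) = 12680 - \left(5176 - \frac{12 - 89}{35 + 2 \cdot 82}\right) = 12680 - \left(5176 - \frac{1}{35 + 164} \left(-77\right)\right) = 12680 - \left(5176 - \frac{1}{199} \left(-77\right)\right) = 12680 + \left(\left(-2643 + \frac{1}{199} \left(-77\right)\right) - 2533\right) = 12680 - \frac{1030101}{199} = \frac{1493219}{199}$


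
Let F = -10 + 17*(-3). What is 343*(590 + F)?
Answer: 181447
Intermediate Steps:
F = -61 (F = -10 - 51 = -61)
343*(590 + F) = 343*(590 - 61) = 343*529 = 181447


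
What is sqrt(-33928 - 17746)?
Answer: I*sqrt(51674) ≈ 227.32*I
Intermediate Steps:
sqrt(-33928 - 17746) = sqrt(-51674) = I*sqrt(51674)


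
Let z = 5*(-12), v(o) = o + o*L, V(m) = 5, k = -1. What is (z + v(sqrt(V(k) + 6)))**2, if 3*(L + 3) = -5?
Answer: 33731/9 + 440*sqrt(11) ≈ 5207.2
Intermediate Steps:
L = -14/3 (L = -3 + (1/3)*(-5) = -3 - 5/3 = -14/3 ≈ -4.6667)
v(o) = -11*o/3 (v(o) = o + o*(-14/3) = o - 14*o/3 = -11*o/3)
z = -60
(z + v(sqrt(V(k) + 6)))**2 = (-60 - 11*sqrt(5 + 6)/3)**2 = (-60 - 11*sqrt(11)/3)**2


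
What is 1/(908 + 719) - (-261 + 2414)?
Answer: -3502930/1627 ≈ -2153.0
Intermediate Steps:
1/(908 + 719) - (-261 + 2414) = 1/1627 - 1*2153 = 1/1627 - 2153 = -3502930/1627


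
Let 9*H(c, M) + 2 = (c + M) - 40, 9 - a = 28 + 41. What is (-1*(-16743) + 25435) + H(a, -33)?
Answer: 42163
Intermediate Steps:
a = -60 (a = 9 - (28 + 41) = 9 - 1*69 = 9 - 69 = -60)
H(c, M) = -14/3 + M/9 + c/9 (H(c, M) = -2/9 + ((c + M) - 40)/9 = -2/9 + ((M + c) - 40)/9 = -2/9 + (-40 + M + c)/9 = -2/9 + (-40/9 + M/9 + c/9) = -14/3 + M/9 + c/9)
(-1*(-16743) + 25435) + H(a, -33) = (-1*(-16743) + 25435) + (-14/3 + (⅑)*(-33) + (⅑)*(-60)) = (16743 + 25435) + (-14/3 - 11/3 - 20/3) = 42178 - 15 = 42163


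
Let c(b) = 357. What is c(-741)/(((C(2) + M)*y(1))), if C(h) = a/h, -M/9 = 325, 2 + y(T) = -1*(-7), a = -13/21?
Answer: -14994/614315 ≈ -0.024408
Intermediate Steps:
a = -13/21 (a = -13*1/21 = -13/21 ≈ -0.61905)
y(T) = 5 (y(T) = -2 - 1*(-7) = -2 + 7 = 5)
M = -2925 (M = -9*325 = -2925)
C(h) = -13/(21*h)
c(-741)/(((C(2) + M)*y(1))) = 357/(((-13/21/2 - 2925)*5)) = 357/(((-13/21*1/2 - 2925)*5)) = 357/(((-13/42 - 2925)*5)) = 357/((-122863/42*5)) = 357/(-614315/42) = 357*(-42/614315) = -14994/614315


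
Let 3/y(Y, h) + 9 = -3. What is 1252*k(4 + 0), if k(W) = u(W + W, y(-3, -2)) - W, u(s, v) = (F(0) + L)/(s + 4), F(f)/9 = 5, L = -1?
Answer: -1252/3 ≈ -417.33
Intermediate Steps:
F(f) = 45 (F(f) = 9*5 = 45)
y(Y, h) = -1/4 (y(Y, h) = 3/(-9 - 3) = 3/(-12) = 3*(-1/12) = -1/4)
u(s, v) = 44/(4 + s) (u(s, v) = (45 - 1)/(s + 4) = 44/(4 + s))
k(W) = -W + 44/(4 + 2*W) (k(W) = 44/(4 + (W + W)) - W = 44/(4 + 2*W) - W = -W + 44/(4 + 2*W))
1252*k(4 + 0) = 1252*((22 - (4 + 0)*(2 + (4 + 0)))/(2 + (4 + 0))) = 1252*((22 - 1*4*(2 + 4))/(2 + 4)) = 1252*((22 - 1*4*6)/6) = 1252*((22 - 24)/6) = 1252*((1/6)*(-2)) = 1252*(-1/3) = -1252/3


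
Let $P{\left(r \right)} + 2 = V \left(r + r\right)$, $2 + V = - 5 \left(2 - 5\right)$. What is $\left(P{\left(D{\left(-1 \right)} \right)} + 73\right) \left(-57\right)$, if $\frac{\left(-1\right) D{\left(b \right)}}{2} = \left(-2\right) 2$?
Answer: $-15903$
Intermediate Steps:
$V = 13$ ($V = -2 - 5 \left(2 - 5\right) = -2 - -15 = -2 + 15 = 13$)
$D{\left(b \right)} = 8$ ($D{\left(b \right)} = - 2 \left(\left(-2\right) 2\right) = \left(-2\right) \left(-4\right) = 8$)
$P{\left(r \right)} = -2 + 26 r$ ($P{\left(r \right)} = -2 + 13 \left(r + r\right) = -2 + 13 \cdot 2 r = -2 + 26 r$)
$\left(P{\left(D{\left(-1 \right)} \right)} + 73\right) \left(-57\right) = \left(\left(-2 + 26 \cdot 8\right) + 73\right) \left(-57\right) = \left(\left(-2 + 208\right) + 73\right) \left(-57\right) = \left(206 + 73\right) \left(-57\right) = 279 \left(-57\right) = -15903$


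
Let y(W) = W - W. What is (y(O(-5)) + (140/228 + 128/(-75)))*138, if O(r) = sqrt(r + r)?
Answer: -71622/475 ≈ -150.78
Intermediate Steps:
O(r) = sqrt(2)*sqrt(r) (O(r) = sqrt(2*r) = sqrt(2)*sqrt(r))
y(W) = 0
(y(O(-5)) + (140/228 + 128/(-75)))*138 = (0 + (140/228 + 128/(-75)))*138 = (0 + (140*(1/228) + 128*(-1/75)))*138 = (0 + (35/57 - 128/75))*138 = (0 - 519/475)*138 = -519/475*138 = -71622/475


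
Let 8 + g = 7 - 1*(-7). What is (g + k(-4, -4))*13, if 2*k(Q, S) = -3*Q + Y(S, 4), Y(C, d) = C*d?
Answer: 52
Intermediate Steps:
g = 6 (g = -8 + (7 - 1*(-7)) = -8 + (7 + 7) = -8 + 14 = 6)
k(Q, S) = 2*S - 3*Q/2 (k(Q, S) = (-3*Q + S*4)/2 = (-3*Q + 4*S)/2 = 2*S - 3*Q/2)
(g + k(-4, -4))*13 = (6 + (2*(-4) - 3/2*(-4)))*13 = (6 + (-8 + 6))*13 = (6 - 2)*13 = 4*13 = 52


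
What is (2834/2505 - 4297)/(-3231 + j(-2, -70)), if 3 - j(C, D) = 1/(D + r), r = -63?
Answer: 1431233083/1075454115 ≈ 1.3308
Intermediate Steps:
j(C, D) = 3 - 1/(-63 + D) (j(C, D) = 3 - 1/(D - 63) = 3 - 1/(-63 + D))
(2834/2505 - 4297)/(-3231 + j(-2, -70)) = (2834/2505 - 4297)/(-3231 + (-190 + 3*(-70))/(-63 - 70)) = (2834*(1/2505) - 4297)/(-3231 + (-190 - 210)/(-133)) = (2834/2505 - 4297)/(-3231 - 1/133*(-400)) = -10761151/(2505*(-3231 + 400/133)) = -10761151/(2505*(-429323/133)) = -10761151/2505*(-133/429323) = 1431233083/1075454115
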